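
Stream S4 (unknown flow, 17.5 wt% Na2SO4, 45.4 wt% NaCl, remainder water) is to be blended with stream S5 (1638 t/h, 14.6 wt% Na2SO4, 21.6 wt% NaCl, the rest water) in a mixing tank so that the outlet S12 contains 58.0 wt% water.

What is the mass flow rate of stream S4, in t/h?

Let S4 be the unknown flow. Total out = 1638 + S4.
water balance: 1045 + 0.371·S4 = 0.580·(1638 + S4)
(0.371 − 0.580)·S4 = 0.580×1638 − 1045 = -95.004
S4 = -95.004 / -0.209 = 454.56 t/h

454.6 t/h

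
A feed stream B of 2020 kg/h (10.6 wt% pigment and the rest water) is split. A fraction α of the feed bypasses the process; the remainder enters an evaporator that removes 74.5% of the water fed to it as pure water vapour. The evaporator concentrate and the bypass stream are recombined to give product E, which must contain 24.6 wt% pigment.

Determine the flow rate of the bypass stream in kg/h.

294 kg/h

All 2020×0.106 = 214.12 kg/h of pigment reaches E, so E = 214.12/0.246 = 870.41 kg/h and vapour = 1149.6 kg/h.
The evaporator receives (1−α)·2020 of feed at 0.894 water and removes 0.745 of that water:
0.745×0.894×(1−α)×2020 = 1149.6
(1−α) = 1149.6/1345.4 = 0.8545;  α = 0.1455.
Bypass flow = 0.1455×2020 = 293.96 kg/h.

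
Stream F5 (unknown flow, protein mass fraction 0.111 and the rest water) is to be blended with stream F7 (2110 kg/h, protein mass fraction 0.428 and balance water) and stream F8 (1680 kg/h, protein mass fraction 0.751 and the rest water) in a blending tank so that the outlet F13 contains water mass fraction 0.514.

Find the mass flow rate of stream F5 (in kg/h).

Let F5 be the unknown flow. Total out = 3790 + F5.
water balance: 1625.2 + 0.889·F5 = 0.514·(3790 + F5)
(0.889 − 0.514)·F5 = 0.514×3790 − 1625.2 = 322.82
F5 = 322.82 / 0.375 = 860.85 kg/h

860.9 kg/h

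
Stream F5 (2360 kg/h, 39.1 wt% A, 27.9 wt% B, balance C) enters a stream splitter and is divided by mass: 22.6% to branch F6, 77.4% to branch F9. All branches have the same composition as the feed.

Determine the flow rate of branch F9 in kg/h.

Branch F9 flow = 0.774×2360 = 1826.6 kg/h.

1827 kg/h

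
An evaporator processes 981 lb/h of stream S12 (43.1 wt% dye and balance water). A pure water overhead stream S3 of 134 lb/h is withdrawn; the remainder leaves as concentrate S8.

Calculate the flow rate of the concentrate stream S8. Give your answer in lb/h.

Concentrate = 981 − 134 = 847 lb/h.

847 lb/h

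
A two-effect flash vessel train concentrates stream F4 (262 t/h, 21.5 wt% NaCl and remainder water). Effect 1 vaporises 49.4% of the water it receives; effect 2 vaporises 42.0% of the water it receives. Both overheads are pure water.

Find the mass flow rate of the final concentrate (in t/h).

116.7 t/h

water in feed = 262×0.785 = 205.67 t/h.
After stage 1: water left = (1−0.494)×205.67 = 104.07; stream total = 160.4 t/h.
After stage 2: water left = (1−0.420)×104.07 = 60.36; final concentrate = 116.69 t/h.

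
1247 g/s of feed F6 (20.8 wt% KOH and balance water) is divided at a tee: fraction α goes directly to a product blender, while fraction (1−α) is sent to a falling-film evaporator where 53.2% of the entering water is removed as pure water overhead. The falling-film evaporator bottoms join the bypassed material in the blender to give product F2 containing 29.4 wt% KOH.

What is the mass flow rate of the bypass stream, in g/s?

All 1247×0.208 = 259.38 g/s of KOH reaches F2, so F2 = 259.38/0.294 = 882.23 g/s and vapour = 364.77 g/s.
The evaporator receives (1−α)·1247 of feed at 0.792 water and removes 0.532 of that water:
0.532×0.792×(1−α)×1247 = 364.77
(1−α) = 364.77/525.42 = 0.6942;  α = 0.3058.
Bypass flow = 0.3058×1247 = 381.27 g/s.

381.3 g/s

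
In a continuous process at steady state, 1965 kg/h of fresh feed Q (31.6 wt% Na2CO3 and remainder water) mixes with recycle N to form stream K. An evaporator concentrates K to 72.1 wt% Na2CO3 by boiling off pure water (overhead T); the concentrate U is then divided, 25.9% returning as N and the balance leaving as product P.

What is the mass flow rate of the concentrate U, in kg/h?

1162 kg/h

Overall Na2CO3 balance (none leaves overhead): Na2CO3 in fresh feed = Na2CO3 in product, i.e. 1965×0.316 = (1−0.259)·U·0.721.
U = 620.94/(0.721×0.741) = 1162.2 kg/h.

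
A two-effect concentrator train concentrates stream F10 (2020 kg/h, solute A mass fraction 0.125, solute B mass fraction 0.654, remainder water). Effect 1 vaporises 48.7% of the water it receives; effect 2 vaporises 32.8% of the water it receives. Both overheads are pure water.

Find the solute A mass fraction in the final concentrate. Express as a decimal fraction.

water in feed = 2020×0.221 = 446.42 kg/h.
After stage 1: water left = (1−0.487)×446.42 = 229.01; stream total = 1802.6 kg/h.
After stage 2: water left = (1−0.328)×229.01 = 153.9; final concentrate = 1727.5 kg/h.
solute A fraction = 252.5/1727.5 = 0.146.

0.146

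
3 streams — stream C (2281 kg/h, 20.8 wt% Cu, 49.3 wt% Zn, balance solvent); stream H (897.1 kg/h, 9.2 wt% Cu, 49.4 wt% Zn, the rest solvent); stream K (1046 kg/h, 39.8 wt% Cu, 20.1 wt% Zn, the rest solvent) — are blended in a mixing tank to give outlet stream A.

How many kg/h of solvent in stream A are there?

1473 kg/h

solvent out = solvent in = 2281×0.299 + 897.1×0.414 + 1046×0.401 = 1472.9 kg/h.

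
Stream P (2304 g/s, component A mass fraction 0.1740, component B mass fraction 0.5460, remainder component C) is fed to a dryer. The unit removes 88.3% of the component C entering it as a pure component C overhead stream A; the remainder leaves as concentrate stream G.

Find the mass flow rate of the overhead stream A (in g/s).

component C entering = 2304×0.280 = 645.12 g/s; overhead removed = 0.883×645.12 = 569.64 g/s.

569.6 g/s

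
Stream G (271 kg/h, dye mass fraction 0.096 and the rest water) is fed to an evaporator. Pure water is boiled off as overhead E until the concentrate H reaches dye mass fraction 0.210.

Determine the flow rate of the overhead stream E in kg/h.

147.1 kg/h

dye is conserved: 271×0.096 = 26.016 kg/h all reports to the concentrate.
Concentrate = 26.016/(target fraction) = 123.89 kg/h.
Overhead = 271 − 123.89 = 147.11 kg/h.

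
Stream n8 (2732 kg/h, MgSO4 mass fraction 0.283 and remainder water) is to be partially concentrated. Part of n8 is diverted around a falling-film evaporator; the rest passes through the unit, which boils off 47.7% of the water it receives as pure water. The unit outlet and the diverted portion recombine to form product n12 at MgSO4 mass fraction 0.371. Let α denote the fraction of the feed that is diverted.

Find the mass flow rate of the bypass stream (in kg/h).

837.2 kg/h

All 2732×0.283 = 773.16 kg/h of MgSO4 reaches n12, so n12 = 773.16/0.371 = 2084 kg/h and vapour = 648.02 kg/h.
The evaporator receives (1−α)·2732 of feed at 0.717 water and removes 0.477 of that water:
0.477×0.717×(1−α)×2732 = 648.02
(1−α) = 648.02/934.37 = 0.6935;  α = 0.3065.
Bypass flow = 0.3065×2732 = 837.25 kg/h.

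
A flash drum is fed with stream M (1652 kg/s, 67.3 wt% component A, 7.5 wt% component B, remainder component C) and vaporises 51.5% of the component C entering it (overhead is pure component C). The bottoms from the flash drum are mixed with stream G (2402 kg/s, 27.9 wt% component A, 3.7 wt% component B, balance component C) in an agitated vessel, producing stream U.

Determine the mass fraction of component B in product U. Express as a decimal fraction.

Vapour removed = 0.515×0.252×1652 = 214.4 kg/s; concentrate = 1437.6 kg/s.
component B reaching the mixer = 123.9 (from concentrate) + 2402×0.037 = 212.77 kg/s.
Product flow = 1437.6 + 2402 = 3839.6 kg/s; component B fraction = 0.055.

0.055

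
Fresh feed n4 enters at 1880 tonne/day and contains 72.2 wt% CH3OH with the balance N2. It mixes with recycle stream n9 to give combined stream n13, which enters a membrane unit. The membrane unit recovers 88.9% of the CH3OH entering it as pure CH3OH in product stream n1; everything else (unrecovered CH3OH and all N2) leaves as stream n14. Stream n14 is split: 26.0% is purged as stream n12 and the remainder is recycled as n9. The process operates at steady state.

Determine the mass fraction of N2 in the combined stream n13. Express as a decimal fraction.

0.5761

N2 enters only via n4 and leaves only via the purge: 1880×0.278 = 0.260×(N2 in n14), and the membrane unit passes all N2, so N2 in n13 = N2 in n14 = 2010.2 tonne/day.
CH3OH in n13: m_A = 1880×0.722 + (1−0.260)·(1−0.889)·m_A, so m_A = 1357.4/0.9179 = 1478.8 tonne/day.
n13 = 1478.8 + 2010.2 = 3489 tonne/day.
N2 fraction in n13 = 2010.2/3489 = 0.5761.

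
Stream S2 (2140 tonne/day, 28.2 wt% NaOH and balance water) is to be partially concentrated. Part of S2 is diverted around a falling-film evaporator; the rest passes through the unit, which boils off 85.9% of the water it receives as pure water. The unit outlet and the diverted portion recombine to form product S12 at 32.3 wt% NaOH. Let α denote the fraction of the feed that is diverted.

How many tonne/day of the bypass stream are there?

All 2140×0.282 = 603.48 tonne/day of NaOH reaches S12, so S12 = 603.48/0.323 = 1868.4 tonne/day and vapour = 271.64 tonne/day.
The evaporator receives (1−α)·2140 of feed at 0.718 water and removes 0.859 of that water:
0.859×0.718×(1−α)×2140 = 271.64
(1−α) = 271.64/1319.9 = 0.2058;  α = 0.7942.
Bypass flow = 0.7942×2140 = 1699.6 tonne/day.

1700 tonne/day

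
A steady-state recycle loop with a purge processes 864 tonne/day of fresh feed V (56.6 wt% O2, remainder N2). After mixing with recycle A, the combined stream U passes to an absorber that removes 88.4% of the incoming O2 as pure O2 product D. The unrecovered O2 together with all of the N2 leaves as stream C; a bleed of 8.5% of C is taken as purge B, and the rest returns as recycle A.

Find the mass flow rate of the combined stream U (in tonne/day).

4959 tonne/day

N2 enters only via V and leaves only via the purge: 864×0.434 = 0.085×(N2 in C), and the absorber passes all N2, so N2 in U = N2 in C = 4411.5 tonne/day.
O2 in U: m_A = 864×0.566 + (1−0.085)·(1−0.884)·m_A, so m_A = 489.02/0.8939 = 547.09 tonne/day.
U = 547.09 + 4411.5 = 4958.6 tonne/day.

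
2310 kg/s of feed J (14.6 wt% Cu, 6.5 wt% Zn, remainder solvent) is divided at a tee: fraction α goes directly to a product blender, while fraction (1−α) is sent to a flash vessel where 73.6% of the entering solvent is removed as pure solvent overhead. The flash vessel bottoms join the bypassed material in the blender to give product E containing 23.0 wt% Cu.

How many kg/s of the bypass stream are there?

All 2310×0.146 = 337.26 kg/s of Cu reaches E, so E = 337.26/0.230 = 1466.3 kg/s and vapour = 843.65 kg/s.
The evaporator receives (1−α)·2310 of feed at 0.789 solvent and removes 0.736 of that solvent:
0.736×0.789×(1−α)×2310 = 843.65
(1−α) = 843.65/1341.4 = 0.6289;  α = 0.3711.
Bypass flow = 0.3711×2310 = 857.19 kg/s.

857.2 kg/s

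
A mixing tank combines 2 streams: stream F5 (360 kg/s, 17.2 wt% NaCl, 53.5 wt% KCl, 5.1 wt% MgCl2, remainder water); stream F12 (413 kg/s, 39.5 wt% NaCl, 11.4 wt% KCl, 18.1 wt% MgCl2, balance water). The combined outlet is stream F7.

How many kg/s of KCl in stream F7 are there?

KCl out = KCl in = 360×0.535 + 413×0.114 = 239.68 kg/s.

239.7 kg/s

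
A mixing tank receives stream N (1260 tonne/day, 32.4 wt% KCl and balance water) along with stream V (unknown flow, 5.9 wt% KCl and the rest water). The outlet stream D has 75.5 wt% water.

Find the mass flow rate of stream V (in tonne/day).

Let V be the unknown flow. Total out = 1260 + V.
water balance: 851.76 + 0.941·V = 0.755·(1260 + V)
(0.941 − 0.755)·V = 0.755×1260 − 851.76 = 99.54
V = 99.54 / 0.186 = 535.16 tonne/day

535.2 tonne/day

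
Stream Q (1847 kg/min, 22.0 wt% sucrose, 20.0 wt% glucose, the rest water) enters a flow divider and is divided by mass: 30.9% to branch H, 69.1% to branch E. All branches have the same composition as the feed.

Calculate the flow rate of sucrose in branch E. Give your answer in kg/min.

Branch E total = 0.691×1847 = 1276.3 kg/min.
sucrose in E = 0.220×1276.3 = 280.78 kg/min.

280.8 kg/min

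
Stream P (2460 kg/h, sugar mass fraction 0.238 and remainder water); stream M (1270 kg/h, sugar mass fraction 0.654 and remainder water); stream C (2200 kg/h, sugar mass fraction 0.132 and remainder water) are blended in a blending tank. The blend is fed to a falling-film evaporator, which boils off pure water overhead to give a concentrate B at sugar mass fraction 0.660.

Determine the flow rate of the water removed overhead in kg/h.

sugar entering = 2460×0.238 + 1270×0.654 + 2200×0.132 = 1706.5 kg/h.
All sugar reports to B, so B = 1706.5/0.660 = 2585.5 kg/h.
Total feed = 5930 kg/h; overhead = 5930 − 2585.5 = 3344.5 kg/h.

3344 kg/h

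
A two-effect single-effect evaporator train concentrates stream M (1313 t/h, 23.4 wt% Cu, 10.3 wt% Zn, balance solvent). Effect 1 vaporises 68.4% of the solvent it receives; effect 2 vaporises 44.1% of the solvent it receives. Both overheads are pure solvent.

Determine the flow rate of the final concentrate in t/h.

596.3 t/h

solvent in feed = 1313×0.663 = 870.52 t/h.
After stage 1: solvent left = (1−0.684)×870.52 = 275.08; stream total = 717.57 t/h.
After stage 2: solvent left = (1−0.441)×275.08 = 153.77; final concentrate = 596.25 t/h.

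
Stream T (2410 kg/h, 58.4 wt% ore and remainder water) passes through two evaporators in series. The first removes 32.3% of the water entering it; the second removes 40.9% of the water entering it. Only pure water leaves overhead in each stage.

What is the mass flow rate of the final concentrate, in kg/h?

1809 kg/h

water in feed = 2410×0.416 = 1002.6 kg/h.
After stage 1: water left = (1−0.323)×1002.6 = 678.73; stream total = 2086.2 kg/h.
After stage 2: water left = (1−0.409)×678.73 = 401.13; final concentrate = 1808.6 kg/h.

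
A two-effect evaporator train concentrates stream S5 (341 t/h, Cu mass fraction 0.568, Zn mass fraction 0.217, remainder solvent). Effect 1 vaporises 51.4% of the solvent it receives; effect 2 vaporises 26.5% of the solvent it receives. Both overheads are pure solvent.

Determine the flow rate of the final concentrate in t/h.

293.9 t/h

solvent in feed = 341×0.215 = 73.315 t/h.
After stage 1: solvent left = (1−0.514)×73.315 = 35.631; stream total = 303.32 t/h.
After stage 2: solvent left = (1−0.265)×35.631 = 26.189; final concentrate = 293.87 t/h.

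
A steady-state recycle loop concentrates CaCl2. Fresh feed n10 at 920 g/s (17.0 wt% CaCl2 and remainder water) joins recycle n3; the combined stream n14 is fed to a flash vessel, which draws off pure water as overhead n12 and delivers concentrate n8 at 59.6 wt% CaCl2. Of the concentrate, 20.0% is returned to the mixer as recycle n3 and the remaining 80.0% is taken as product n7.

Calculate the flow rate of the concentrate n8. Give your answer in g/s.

Overall CaCl2 balance (none leaves overhead): CaCl2 in fresh feed = CaCl2 in product, i.e. 920×0.170 = (1−0.200)·n8·0.596.
n8 = 156.4/(0.596×0.800) = 328.02 g/s.

328 g/s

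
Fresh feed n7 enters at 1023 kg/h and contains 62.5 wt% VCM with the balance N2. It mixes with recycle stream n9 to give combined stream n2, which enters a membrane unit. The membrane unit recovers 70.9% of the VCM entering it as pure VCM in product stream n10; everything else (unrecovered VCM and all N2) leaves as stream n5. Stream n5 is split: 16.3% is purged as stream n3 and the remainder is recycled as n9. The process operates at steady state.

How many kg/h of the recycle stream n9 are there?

N2 enters only via n7 and leaves only via the purge: 1023×0.375 = 0.163×(N2 in n5), and the membrane unit passes all N2, so N2 in n2 = N2 in n5 = 2353.5 kg/h.
VCM in n2: m_A = 1023×0.625 + (1−0.163)·(1−0.709)·m_A, so m_A = 639.38/0.7564 = 845.25 kg/h.
n5 = (1−0.709)×845.25 + 2353.5 = 2599.5 kg/h.
Recycle n9 = (1−0.163)×2599.5 = 2175.8 kg/h.

2176 kg/h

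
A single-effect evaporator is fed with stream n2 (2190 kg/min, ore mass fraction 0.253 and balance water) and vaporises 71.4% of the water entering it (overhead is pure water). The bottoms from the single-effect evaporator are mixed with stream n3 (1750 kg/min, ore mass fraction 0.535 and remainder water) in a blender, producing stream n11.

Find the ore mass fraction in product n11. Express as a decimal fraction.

0.538

Vapour removed = 0.714×0.747×2190 = 1168.1 kg/min; concentrate = 1021.9 kg/min.
ore reaching the mixer = 554.07 (from concentrate) + 1750×0.535 = 1490.3 kg/min.
Product flow = 1021.9 + 1750 = 2771.9 kg/min; ore fraction = 0.538.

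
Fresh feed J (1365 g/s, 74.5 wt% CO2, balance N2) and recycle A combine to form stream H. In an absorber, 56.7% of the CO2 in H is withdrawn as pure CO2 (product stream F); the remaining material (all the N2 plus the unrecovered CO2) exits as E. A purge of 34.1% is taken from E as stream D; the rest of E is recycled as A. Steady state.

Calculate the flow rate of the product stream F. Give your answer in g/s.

CO2 in H: m_A = 1365×0.745 + (1−0.341)·(1−0.567)·m_A, so m_A = 1016.9/0.7147 = 1423 g/s.
Product F = 0.567×1423 = 806.82 g/s.

806.8 g/s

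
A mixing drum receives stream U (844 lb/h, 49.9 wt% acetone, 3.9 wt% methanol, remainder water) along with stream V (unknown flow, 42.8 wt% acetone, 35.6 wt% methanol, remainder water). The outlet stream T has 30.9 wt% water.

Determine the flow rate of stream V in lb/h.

1389 lb/h

Let V be the unknown flow. Total out = 844 + V.
water balance: 389.93 + 0.216·V = 0.309·(844 + V)
(0.216 − 0.309)·V = 0.309×844 − 389.93 = -129.13
V = -129.13 / -0.093 = 1388.5 lb/h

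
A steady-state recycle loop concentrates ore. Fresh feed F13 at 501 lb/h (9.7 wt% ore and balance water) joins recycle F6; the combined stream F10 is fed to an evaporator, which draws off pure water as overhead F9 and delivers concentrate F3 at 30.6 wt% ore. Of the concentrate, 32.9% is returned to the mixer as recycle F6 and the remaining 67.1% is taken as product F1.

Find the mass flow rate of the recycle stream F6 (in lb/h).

Overall ore balance (none leaves overhead): ore in fresh feed = ore in product, i.e. 501×0.097 = (1−0.329)·F3·0.306.
F3 = 48.597/(0.306×0.671) = 236.68 lb/h.
Recycle F6 = 0.329×236.68 = 77.868 lb/h.

77.87 lb/h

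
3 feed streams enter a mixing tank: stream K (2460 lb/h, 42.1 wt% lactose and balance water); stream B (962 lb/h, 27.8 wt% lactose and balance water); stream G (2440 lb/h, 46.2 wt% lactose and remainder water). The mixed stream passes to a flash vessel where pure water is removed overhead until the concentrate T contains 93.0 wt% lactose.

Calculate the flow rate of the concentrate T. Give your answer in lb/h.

lactose entering = 2460×0.421 + 962×0.278 + 2440×0.462 = 2430.4 lb/h.
All lactose reports to T, so T = 2430.4/0.930 = 2613.3 lb/h.

2613 lb/h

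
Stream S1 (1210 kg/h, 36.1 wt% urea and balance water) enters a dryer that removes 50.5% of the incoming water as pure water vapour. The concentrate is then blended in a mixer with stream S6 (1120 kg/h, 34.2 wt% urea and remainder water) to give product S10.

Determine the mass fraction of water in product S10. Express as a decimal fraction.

0.5773

Vapour removed = 0.505×0.639×1210 = 390.46 kg/h; concentrate = 819.54 kg/h.
water reaching the mixer = 382.73 (from concentrate) + 1120×0.658 = 1119.7 kg/h.
Product flow = 819.54 + 1120 = 1939.5 kg/h; water fraction = 0.5773.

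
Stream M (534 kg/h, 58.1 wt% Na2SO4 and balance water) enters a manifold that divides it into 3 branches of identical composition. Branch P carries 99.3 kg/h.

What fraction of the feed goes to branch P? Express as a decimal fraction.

Fraction to P = 99.3/534 = 0.1860.

0.186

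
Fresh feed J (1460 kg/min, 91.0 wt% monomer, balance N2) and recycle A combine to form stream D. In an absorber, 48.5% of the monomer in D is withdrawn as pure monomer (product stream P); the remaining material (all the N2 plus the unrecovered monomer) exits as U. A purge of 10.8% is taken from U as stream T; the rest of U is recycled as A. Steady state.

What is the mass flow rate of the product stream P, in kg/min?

monomer in D: m_A = 1460×0.910 + (1−0.108)·(1−0.485)·m_A, so m_A = 1328.6/0.5406 = 2457.5 kg/min.
Product P = 0.485×2457.5 = 1191.9 kg/min.

1192 kg/min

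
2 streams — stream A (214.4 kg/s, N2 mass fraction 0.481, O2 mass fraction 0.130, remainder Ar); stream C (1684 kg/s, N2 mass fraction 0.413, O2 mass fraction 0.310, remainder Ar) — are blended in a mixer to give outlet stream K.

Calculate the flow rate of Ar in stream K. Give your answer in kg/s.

Ar out = Ar in = 214.4×0.389 + 1684×0.277 = 549.87 kg/s.

549.9 kg/s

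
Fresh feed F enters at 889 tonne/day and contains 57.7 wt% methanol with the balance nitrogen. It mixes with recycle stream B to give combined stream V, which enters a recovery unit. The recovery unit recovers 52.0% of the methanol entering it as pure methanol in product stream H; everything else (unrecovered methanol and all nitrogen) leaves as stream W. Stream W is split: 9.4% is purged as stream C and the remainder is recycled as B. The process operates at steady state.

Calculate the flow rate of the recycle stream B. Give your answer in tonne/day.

4019 tonne/day

nitrogen enters only via F and leaves only via the purge: 889×0.423 = 0.094×(nitrogen in W), and the recovery unit passes all nitrogen, so nitrogen in V = nitrogen in W = 4000.5 tonne/day.
methanol in V: m_A = 889×0.577 + (1−0.094)·(1−0.520)·m_A, so m_A = 512.95/0.5651 = 907.69 tonne/day.
W = (1−0.520)×907.69 + 4000.5 = 4436.2 tonne/day.
Recycle B = (1−0.094)×4436.2 = 4019.2 tonne/day.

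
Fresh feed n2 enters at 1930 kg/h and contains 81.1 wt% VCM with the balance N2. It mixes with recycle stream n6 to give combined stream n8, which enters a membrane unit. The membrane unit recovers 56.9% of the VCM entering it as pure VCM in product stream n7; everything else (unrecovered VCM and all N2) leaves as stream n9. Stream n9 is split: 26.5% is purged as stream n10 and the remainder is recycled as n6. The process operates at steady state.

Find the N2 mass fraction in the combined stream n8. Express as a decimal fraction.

N2 enters only via n2 and leaves only via the purge: 1930×0.189 = 0.265×(N2 in n9), and the membrane unit passes all N2, so N2 in n8 = N2 in n9 = 1376.5 kg/h.
VCM in n8: m_A = 1930×0.811 + (1−0.265)·(1−0.569)·m_A, so m_A = 1565.2/0.6832 = 2291 kg/h.
n8 = 2291 + 1376.5 = 3667.5 kg/h.
N2 fraction in n8 = 1376.5/3667.5 = 0.3753.

0.3753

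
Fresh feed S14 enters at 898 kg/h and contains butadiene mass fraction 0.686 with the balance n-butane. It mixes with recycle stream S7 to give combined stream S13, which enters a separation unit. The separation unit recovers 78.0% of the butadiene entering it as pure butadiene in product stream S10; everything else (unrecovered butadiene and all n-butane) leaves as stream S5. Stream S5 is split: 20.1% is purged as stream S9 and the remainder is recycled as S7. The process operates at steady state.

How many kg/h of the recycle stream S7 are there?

1252 kg/h

n-butane enters only via S14 and leaves only via the purge: 898×0.314 = 0.201×(n-butane in S5), and the separation unit passes all n-butane, so n-butane in S13 = n-butane in S5 = 1402.8 kg/h.
butadiene in S13: m_A = 898×0.686 + (1−0.201)·(1−0.780)·m_A, so m_A = 616.03/0.8242 = 747.41 kg/h.
S5 = (1−0.780)×747.41 + 1402.8 = 1567.3 kg/h.
Recycle S7 = (1−0.201)×1567.3 = 1252.3 kg/h.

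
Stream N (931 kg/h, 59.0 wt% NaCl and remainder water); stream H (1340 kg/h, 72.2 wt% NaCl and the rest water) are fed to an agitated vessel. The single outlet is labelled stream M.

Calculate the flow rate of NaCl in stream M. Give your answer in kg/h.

NaCl out = NaCl in = 931×0.590 + 1340×0.722 = 1516.8 kg/h.

1517 kg/h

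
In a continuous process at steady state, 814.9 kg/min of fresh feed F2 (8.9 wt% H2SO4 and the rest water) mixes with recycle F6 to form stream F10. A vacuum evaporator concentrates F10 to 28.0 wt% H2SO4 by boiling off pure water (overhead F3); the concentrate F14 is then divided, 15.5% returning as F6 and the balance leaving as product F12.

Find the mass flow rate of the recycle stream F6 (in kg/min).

Overall H2SO4 balance (none leaves overhead): H2SO4 in fresh feed = H2SO4 in product, i.e. 814.9×0.089 = (1−0.155)·F14·0.280.
F14 = 72.526/(0.280×0.845) = 306.53 kg/min.
Recycle F6 = 0.155×306.53 = 47.513 kg/min.

47.51 kg/min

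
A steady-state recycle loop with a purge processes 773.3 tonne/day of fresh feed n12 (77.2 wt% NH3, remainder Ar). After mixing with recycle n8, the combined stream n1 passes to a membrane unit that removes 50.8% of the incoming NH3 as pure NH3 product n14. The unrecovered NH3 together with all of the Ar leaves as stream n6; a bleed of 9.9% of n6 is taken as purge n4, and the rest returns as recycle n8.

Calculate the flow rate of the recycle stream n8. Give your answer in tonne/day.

Ar enters only via n12 and leaves only via the purge: 773.3×0.228 = 0.099×(Ar in n6), and the membrane unit passes all Ar, so Ar in n1 = Ar in n6 = 1780.9 tonne/day.
NH3 in n1: m_A = 773.3×0.772 + (1−0.099)·(1−0.508)·m_A, so m_A = 596.99/0.5567 = 1072.4 tonne/day.
n6 = (1−0.508)×1072.4 + 1780.9 = 2308.5 tonne/day.
Recycle n8 = (1−0.099)×2308.5 = 2080 tonne/day.

2080 tonne/day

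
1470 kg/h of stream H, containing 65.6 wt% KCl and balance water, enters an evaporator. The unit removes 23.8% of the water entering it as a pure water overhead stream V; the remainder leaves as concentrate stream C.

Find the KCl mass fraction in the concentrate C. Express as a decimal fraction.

KCl is not removed: 1470×0.656 = 964.32 kg/h of KCl enters C.
water entering = 1470×0.344 = 505.68 kg/h; overhead removed = 0.238×505.68 = 120.35 kg/h.
Concentrate = 1470 − 120.35 = 1349.6 kg/h.
Mass fraction = 964.32/1349.6 = 0.714.

0.714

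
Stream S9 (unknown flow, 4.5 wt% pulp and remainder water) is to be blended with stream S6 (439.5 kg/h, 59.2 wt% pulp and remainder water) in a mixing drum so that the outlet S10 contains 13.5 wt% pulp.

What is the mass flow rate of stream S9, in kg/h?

Let S9 be the unknown flow. Total out = 439.5 + S9.
pulp balance: 260.18 + 0.045·S9 = 0.135·(439.5 + S9)
(0.045 − 0.135)·S9 = 0.135×439.5 − 260.18 = -200.85
S9 = -200.85 / -0.090 = 2231.7 kg/h

2232 kg/h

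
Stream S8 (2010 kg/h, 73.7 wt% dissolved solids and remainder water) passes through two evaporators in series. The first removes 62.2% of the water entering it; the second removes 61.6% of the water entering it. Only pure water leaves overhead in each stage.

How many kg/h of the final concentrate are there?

water in feed = 2010×0.263 = 528.63 kg/h.
After stage 1: water left = (1−0.622)×528.63 = 199.82; stream total = 1681.2 kg/h.
After stage 2: water left = (1−0.616)×199.82 = 76.732; final concentrate = 1558.1 kg/h.

1558 kg/h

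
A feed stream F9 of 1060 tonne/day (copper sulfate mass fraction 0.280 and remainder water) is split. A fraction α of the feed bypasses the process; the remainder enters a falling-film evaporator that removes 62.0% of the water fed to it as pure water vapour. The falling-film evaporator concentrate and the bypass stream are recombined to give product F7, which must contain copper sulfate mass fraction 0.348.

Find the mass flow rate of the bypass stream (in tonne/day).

596 tonne/day

All 1060×0.280 = 296.8 tonne/day of copper sulfate reaches F7, so F7 = 296.8/0.348 = 852.87 tonne/day and vapour = 207.13 tonne/day.
The evaporator receives (1−α)·1060 of feed at 0.720 water and removes 0.620 of that water:
0.620×0.720×(1−α)×1060 = 207.13
(1−α) = 207.13/473.18 = 0.4377;  α = 0.5623.
Bypass flow = 0.5623×1060 = 596.01 tonne/day.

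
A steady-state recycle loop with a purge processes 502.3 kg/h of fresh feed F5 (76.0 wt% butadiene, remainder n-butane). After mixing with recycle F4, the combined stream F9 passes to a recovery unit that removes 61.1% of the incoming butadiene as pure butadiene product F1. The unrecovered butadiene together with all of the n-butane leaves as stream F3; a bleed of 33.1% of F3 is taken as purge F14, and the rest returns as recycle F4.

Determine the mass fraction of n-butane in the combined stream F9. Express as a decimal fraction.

n-butane enters only via F5 and leaves only via the purge: 502.3×0.240 = 0.331×(n-butane in F3), and the recovery unit passes all n-butane, so n-butane in F9 = n-butane in F3 = 364.21 kg/h.
butadiene in F9: m_A = 502.3×0.760 + (1−0.331)·(1−0.611)·m_A, so m_A = 381.75/0.7398 = 516.04 kg/h.
F9 = 516.04 + 364.21 = 880.25 kg/h.
n-butane fraction in F9 = 364.21/880.25 = 0.414.

0.414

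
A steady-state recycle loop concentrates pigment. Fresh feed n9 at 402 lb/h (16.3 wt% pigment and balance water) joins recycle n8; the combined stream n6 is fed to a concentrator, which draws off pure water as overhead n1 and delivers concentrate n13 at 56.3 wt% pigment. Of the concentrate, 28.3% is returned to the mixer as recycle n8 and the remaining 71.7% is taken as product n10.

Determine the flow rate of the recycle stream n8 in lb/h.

Overall pigment balance (none leaves overhead): pigment in fresh feed = pigment in product, i.e. 402×0.163 = (1−0.283)·n13·0.563.
n13 = 65.526/(0.563×0.717) = 162.33 lb/h.
Recycle n8 = 0.283×162.33 = 45.938 lb/h.

45.94 lb/h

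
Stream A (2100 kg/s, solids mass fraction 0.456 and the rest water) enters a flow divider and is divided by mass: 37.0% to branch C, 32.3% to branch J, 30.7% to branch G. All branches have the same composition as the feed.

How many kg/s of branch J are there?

Branch J flow = 0.323×2100 = 678.3 kg/s.

678.3 kg/s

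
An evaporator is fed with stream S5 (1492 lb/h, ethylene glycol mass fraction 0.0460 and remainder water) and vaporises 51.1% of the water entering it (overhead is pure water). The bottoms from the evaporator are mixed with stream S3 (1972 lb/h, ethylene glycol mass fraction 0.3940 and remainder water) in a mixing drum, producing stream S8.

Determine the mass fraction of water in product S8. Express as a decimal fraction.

0.6910

Vapour removed = 0.511×0.954×1492 = 727.34 lb/h; concentrate = 764.66 lb/h.
water reaching the mixer = 696.03 (from concentrate) + 1972×0.606 = 1891.1 lb/h.
Product flow = 764.66 + 1972 = 2736.7 lb/h; water fraction = 0.6910.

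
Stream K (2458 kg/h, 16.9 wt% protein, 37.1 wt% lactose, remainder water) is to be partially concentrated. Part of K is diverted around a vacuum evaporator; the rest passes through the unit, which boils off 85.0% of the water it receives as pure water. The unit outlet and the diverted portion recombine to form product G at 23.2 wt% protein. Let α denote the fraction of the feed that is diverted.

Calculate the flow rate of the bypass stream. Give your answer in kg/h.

All 2458×0.169 = 415.4 kg/h of protein reaches G, so G = 415.4/0.232 = 1790.5 kg/h and vapour = 667.47 kg/h.
The evaporator receives (1−α)·2458 of feed at 0.460 water and removes 0.850 of that water:
0.850×0.460×(1−α)×2458 = 667.47
(1−α) = 667.47/961.08 = 0.6945;  α = 0.3055.
Bypass flow = 0.3055×2458 = 750.91 kg/h.

750.9 kg/h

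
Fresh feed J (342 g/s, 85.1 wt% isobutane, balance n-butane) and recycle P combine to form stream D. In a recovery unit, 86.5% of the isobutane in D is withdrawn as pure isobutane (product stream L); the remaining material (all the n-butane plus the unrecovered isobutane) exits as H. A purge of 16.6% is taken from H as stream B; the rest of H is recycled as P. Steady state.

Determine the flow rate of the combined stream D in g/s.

634.9 g/s

n-butane enters only via J and leaves only via the purge: 342×0.149 = 0.166×(n-butane in H), and the recovery unit passes all n-butane, so n-butane in D = n-butane in H = 306.98 g/s.
isobutane in D: m_A = 342×0.851 + (1−0.166)·(1−0.865)·m_A, so m_A = 291.04/0.8874 = 327.97 g/s.
D = 327.97 + 306.98 = 634.94 g/s.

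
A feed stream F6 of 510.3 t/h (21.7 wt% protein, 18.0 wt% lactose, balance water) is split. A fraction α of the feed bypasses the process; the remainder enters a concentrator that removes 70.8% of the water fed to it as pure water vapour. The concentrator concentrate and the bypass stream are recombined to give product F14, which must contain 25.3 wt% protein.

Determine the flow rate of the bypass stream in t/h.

340.2 t/h

All 510.3×0.217 = 110.74 t/h of protein reaches F14, so F14 = 110.74/0.253 = 437.69 t/h and vapour = 72.612 t/h.
The evaporator receives (1−α)·510.3 of feed at 0.603 water and removes 0.708 of that water:
0.708×0.603×(1−α)×510.3 = 72.612
(1−α) = 72.612/217.86 = 0.3333;  α = 0.6667.
Bypass flow = 0.6667×510.3 = 340.22 t/h.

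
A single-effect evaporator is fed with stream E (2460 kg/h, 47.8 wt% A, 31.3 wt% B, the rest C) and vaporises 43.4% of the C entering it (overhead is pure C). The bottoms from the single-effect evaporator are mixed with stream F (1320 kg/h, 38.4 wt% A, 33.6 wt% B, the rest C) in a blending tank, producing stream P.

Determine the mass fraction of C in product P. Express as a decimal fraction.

Vapour removed = 0.434×0.209×2460 = 223.14 kg/h; concentrate = 2236.9 kg/h.
C reaching the mixer = 291 (from concentrate) + 1320×0.280 = 660.6 kg/h.
Product flow = 2236.9 + 1320 = 3556.9 kg/h; C fraction = 0.1857.

0.1857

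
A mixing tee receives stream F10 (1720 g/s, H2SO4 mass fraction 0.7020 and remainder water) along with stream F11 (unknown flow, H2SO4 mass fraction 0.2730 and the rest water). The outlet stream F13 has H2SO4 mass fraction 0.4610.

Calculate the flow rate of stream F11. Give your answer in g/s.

Let F11 be the unknown flow. Total out = 1720 + F11.
H2SO4 balance: 1207.4 + 0.273·F11 = 0.461·(1720 + F11)
(0.273 − 0.461)·F11 = 0.461×1720 − 1207.4 = -414.52
F11 = -414.52 / -0.188 = 2204.9 g/s

2205 g/s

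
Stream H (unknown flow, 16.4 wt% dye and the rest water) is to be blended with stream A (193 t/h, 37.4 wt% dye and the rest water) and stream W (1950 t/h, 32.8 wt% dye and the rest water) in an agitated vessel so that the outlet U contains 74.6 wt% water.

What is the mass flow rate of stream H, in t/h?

1861 t/h

Let H be the unknown flow. Total out = 2143 + H.
water balance: 1431.2 + 0.836·H = 0.746·(2143 + H)
(0.836 − 0.746)·H = 0.746×2143 − 1431.2 = 167.46
H = 167.46 / 0.090 = 1860.7 t/h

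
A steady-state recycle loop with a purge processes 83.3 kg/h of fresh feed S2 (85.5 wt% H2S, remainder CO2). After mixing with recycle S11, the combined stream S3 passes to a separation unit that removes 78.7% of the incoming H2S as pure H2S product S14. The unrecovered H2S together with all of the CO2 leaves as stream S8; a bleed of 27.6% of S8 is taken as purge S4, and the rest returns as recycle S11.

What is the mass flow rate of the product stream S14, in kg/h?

66.27 kg/h

H2S in S3: m_A = 83.3×0.855 + (1−0.276)·(1−0.787)·m_A, so m_A = 71.221/0.8458 = 84.207 kg/h.
Product S14 = 0.787×84.207 = 66.271 kg/h.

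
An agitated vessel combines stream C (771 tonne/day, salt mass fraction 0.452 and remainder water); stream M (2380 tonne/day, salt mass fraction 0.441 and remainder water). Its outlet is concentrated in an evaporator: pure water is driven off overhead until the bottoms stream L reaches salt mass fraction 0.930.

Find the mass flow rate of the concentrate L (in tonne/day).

1503 tonne/day

salt entering = 771×0.452 + 2380×0.441 = 1398.1 tonne/day.
All salt reports to L, so L = 1398.1/0.930 = 1503.3 tonne/day.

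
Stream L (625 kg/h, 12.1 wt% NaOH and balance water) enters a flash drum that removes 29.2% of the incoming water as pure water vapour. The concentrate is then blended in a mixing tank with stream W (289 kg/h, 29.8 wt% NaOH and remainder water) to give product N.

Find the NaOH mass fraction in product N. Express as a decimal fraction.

0.215

Vapour removed = 0.292×0.879×625 = 160.42 kg/h; concentrate = 464.58 kg/h.
NaOH reaching the mixer = 75.625 (from concentrate) + 289×0.298 = 161.75 kg/h.
Product flow = 464.58 + 289 = 753.58 kg/h; NaOH fraction = 0.215.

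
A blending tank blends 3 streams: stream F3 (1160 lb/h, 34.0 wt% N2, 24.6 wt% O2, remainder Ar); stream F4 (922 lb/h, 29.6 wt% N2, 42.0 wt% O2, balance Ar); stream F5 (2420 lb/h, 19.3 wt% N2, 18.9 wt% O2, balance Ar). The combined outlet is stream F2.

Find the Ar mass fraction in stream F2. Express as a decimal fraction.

0.497

Total flow out = 1160 + 922 + 2420 = 4502 lb/h.
Ar in = 1160×0.414 + 922×0.284 + 2420×0.618 = 2237.6 lb/h.
Ar mass fraction in F2 = 2237.6/4502 = 0.497.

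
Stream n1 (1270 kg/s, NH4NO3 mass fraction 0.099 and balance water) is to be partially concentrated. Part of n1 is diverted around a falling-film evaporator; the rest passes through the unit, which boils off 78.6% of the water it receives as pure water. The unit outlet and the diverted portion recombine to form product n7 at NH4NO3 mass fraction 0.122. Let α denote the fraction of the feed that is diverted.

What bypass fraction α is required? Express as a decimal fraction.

All 1270×0.099 = 125.73 kg/s of NH4NO3 reaches n7, so n7 = 125.73/0.122 = 1030.6 kg/s and vapour = 239.43 kg/s.
The evaporator receives (1−α)·1270 of feed at 0.901 water and removes 0.786 of that water:
0.786×0.901×(1−α)×1270 = 239.43
(1−α) = 239.43/899.4 = 0.2662;  α = 0.7338.

0.734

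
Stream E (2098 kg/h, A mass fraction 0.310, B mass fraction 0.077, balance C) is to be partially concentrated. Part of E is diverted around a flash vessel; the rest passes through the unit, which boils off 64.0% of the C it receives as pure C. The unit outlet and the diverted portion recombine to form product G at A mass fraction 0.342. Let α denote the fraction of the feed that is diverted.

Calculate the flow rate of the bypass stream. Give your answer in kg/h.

1598 kg/h

All 2098×0.310 = 650.38 kg/h of A reaches G, so G = 650.38/0.342 = 1901.7 kg/h and vapour = 196.3 kg/h.
The evaporator receives (1−α)·2098 of feed at 0.613 C and removes 0.640 of that C:
0.640×0.613×(1−α)×2098 = 196.3
(1−α) = 196.3/823.09 = 0.2385;  α = 0.7615.
Bypass flow = 0.7615×2098 = 1597.6 kg/h.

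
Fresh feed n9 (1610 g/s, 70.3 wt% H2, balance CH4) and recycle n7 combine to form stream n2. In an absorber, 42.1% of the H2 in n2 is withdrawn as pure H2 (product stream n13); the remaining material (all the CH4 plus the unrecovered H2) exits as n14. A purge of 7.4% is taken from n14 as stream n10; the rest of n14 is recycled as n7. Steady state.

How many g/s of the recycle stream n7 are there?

CH4 enters only via n9 and leaves only via the purge: 1610×0.297 = 0.074×(CH4 in n14), and the absorber passes all CH4, so CH4 in n2 = CH4 in n14 = 6461.8 g/s.
H2 in n2: m_A = 1610×0.703 + (1−0.074)·(1−0.421)·m_A, so m_A = 1131.8/0.4638 = 2440.1 g/s.
n14 = (1−0.421)×2440.1 + 6461.8 = 7874.6 g/s.
Recycle n7 = (1−0.074)×7874.6 = 7291.9 g/s.

7292 g/s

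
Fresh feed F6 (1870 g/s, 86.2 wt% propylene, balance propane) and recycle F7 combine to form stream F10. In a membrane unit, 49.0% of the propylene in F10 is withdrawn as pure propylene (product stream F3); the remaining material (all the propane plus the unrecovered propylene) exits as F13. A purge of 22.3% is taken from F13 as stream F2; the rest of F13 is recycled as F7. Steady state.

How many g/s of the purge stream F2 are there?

propane enters only via F6 and leaves only via the purge: 1870×0.138 = 0.223×(propane in F13), and the membrane unit passes all propane, so propane in F10 = propane in F13 = 1157.2 g/s.
propylene in F10: m_A = 1870×0.862 + (1−0.223)·(1−0.490)·m_A, so m_A = 1611.9/0.6037 = 2670 g/s.
F13 = (1−0.490)×2670 + 1157.2 = 2518.9 g/s.
Purge F2 = 0.223×2518.9 = 561.72 g/s.

561.7 g/s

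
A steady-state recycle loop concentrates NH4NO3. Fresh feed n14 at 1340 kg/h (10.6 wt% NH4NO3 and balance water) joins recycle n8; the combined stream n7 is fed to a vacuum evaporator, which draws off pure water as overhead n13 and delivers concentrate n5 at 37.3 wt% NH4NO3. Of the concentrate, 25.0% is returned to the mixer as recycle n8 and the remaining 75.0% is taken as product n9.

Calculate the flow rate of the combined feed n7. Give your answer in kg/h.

1467 kg/h

Overall NH4NO3 balance (none leaves overhead): NH4NO3 in fresh feed = NH4NO3 in product, i.e. 1340×0.106 = (1−0.250)·n5·0.373.
n5 = 142.04/(0.373×0.750) = 507.74 kg/h.
Recycle n8 = 0.250×507.74 = 126.93 kg/h.
Combined feed n7 = 1340 + 126.93 = 1466.9 kg/h.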